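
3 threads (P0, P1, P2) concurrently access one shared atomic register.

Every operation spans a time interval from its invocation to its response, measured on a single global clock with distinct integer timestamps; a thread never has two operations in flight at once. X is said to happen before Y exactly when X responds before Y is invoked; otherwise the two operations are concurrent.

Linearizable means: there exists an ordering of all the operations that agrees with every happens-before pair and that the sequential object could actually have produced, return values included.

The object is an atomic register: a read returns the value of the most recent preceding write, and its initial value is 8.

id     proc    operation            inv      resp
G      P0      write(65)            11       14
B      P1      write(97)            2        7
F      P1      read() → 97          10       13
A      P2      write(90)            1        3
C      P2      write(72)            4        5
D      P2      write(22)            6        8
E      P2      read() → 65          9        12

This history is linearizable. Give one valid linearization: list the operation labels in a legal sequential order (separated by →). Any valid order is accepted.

A → C → D → B → F → G → E

1. A write(90), leaving value 90
2. C write(72), leaving value 72
3. D write(22), leaving value 22
4. B write(97), leaving value 97
5. F read() → 97, leaving value 97
6. G write(65), leaving value 65
7. E read() → 65, leaving value 65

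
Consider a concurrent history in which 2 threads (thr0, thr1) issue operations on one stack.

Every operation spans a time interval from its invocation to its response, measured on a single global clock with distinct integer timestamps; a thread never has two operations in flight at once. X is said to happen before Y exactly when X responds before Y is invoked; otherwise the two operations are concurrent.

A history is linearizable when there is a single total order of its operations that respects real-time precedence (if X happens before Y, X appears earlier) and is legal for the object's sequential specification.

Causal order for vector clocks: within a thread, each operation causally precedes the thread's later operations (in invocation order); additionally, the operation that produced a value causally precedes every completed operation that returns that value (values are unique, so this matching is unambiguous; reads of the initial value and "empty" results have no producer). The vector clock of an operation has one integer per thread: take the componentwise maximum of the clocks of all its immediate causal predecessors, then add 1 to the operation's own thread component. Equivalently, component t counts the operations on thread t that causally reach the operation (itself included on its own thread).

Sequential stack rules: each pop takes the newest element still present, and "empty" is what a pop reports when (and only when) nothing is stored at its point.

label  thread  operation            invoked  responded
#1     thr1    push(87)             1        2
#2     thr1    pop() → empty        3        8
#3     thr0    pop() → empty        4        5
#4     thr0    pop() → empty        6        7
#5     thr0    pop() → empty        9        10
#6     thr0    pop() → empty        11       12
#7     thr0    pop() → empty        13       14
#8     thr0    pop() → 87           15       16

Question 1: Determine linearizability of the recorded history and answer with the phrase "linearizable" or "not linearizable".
not linearizable

the violation lands at event 8, #2's response at time 8: events 1..7 linearize, events 1..8 do not
checked exhaustively: 3 real-time-consistent orders of 4 completed operations, zero legal stack replays
e.g. #1, #2, #3, #4: illegal at step 2, since #2 pop() → empty cannot apply there
e.g. #1, #3, #2, #4: illegal at step 2, since #3 pop() → empty cannot apply there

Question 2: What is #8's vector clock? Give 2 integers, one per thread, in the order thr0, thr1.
Answer: (6, 1)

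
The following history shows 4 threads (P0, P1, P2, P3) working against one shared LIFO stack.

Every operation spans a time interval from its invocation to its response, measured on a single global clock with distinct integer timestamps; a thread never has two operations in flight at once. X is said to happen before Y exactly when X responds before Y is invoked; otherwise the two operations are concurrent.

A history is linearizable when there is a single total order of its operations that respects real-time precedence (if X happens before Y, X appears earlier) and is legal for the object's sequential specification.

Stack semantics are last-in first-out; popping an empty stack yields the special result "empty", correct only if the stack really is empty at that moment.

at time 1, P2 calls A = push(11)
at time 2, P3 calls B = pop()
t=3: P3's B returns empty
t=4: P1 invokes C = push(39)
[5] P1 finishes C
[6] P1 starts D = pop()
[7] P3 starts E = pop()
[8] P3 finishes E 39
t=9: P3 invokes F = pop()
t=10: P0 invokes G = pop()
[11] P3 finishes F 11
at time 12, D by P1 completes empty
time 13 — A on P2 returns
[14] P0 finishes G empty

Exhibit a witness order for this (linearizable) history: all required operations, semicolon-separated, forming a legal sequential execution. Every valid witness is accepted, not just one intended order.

B; A; C; E; F; D; G

1. B pop() → empty, leaving stack <>
2. A push(11), leaving stack <11>
3. C push(39), leaving stack <11,39>
4. E pop() → 39, leaving stack <11>
5. F pop() → 11, leaving stack <>
6. D pop() → empty, leaving stack <>
7. G pop() → empty, leaving stack <>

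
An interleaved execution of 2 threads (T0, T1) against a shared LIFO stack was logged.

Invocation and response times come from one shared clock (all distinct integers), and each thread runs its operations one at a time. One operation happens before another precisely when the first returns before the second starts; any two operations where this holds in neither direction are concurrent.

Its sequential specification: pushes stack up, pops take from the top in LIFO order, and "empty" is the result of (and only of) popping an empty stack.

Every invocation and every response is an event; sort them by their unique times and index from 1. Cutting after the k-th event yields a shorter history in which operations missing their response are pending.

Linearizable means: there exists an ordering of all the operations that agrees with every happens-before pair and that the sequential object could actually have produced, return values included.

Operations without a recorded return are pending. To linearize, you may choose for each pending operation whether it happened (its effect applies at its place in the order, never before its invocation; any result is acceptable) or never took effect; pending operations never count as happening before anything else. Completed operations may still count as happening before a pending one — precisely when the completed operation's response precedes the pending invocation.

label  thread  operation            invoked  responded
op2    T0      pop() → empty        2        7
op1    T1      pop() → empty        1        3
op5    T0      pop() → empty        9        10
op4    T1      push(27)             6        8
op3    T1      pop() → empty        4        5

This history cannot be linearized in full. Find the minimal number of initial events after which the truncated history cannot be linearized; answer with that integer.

events 1..9 are still linearizable — one witness is op1, op2, op3, op4:
step 1: op1 pop() → empty — stack <>
step 2: op2 pop() → empty — stack <>
step 3: op3 pop() → empty — stack <>
step 4: op4 push(27) — stack <27>
adding event 10 (op5 responds at 10) leaves no legal real-time order
take op1, op2, op3, op4, op5: step 5 already fails, because op5 pop() → empty cannot occur there
take op1, op3, op2, op4, op5: step 5 already fails, because op5 pop() → empty cannot occur there

10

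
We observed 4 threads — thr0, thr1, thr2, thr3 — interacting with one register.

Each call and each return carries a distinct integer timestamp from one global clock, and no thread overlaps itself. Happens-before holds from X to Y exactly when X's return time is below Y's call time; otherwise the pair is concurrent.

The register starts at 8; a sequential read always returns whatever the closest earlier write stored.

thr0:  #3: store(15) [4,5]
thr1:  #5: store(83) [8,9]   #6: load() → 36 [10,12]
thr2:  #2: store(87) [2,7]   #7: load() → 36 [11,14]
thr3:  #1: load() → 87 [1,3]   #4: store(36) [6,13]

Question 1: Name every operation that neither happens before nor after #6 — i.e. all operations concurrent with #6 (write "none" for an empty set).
#4, #7

#6 spans [10,12]: anything still running between times 10 and 12 counts as concurrent
#1 [1,3]: before
#2 [2,7]: before
#3 [4,5]: before
#4 [6,13]: concurrent
#5 [8,9]: before
#7 [11,14]: concurrent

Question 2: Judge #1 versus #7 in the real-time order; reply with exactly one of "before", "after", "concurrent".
before

#1 spans [1,3], #7 spans [11,14]
resp(#1)=3 < inv(#7)=11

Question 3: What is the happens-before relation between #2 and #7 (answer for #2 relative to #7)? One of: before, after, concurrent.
before

#2 spans [2,7], #7 spans [11,14]
resp(#2)=7 < inv(#7)=11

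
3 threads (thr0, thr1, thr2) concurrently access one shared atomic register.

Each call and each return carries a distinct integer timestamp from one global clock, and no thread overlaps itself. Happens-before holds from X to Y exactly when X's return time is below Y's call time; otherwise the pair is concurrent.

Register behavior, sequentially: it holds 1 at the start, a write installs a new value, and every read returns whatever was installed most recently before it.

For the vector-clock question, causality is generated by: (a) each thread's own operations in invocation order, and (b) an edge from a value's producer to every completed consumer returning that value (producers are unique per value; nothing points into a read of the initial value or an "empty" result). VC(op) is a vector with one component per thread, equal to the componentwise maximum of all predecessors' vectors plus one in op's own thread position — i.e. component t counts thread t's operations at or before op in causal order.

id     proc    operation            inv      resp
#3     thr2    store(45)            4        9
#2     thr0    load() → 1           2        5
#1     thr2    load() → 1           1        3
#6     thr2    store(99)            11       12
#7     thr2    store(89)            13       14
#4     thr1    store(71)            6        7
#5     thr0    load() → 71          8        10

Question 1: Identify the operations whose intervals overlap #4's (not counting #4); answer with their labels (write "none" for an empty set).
Answer: #3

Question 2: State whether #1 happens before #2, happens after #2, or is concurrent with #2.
Answer: concurrent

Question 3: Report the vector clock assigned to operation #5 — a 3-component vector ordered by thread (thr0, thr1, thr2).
Answer: (2, 1, 0)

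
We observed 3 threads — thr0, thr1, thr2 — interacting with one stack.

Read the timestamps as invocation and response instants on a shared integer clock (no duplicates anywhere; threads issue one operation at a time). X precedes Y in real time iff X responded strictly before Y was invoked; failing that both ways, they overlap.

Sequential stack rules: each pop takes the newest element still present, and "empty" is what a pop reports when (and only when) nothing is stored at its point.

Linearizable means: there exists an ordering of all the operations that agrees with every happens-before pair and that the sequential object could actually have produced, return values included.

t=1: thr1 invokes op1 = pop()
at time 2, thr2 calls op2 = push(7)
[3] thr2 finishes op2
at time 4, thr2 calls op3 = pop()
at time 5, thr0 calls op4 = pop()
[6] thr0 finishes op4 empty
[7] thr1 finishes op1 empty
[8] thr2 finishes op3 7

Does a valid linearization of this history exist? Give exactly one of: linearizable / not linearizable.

linearizable

one valid linearization: op1, op2, op3, op4
1. op1 pop() → empty, leaving stack <>
2. op2 push(7), leaving stack <7>
3. op3 pop() → 7, leaving stack <>
4. op4 pop() → empty, leaving stack <>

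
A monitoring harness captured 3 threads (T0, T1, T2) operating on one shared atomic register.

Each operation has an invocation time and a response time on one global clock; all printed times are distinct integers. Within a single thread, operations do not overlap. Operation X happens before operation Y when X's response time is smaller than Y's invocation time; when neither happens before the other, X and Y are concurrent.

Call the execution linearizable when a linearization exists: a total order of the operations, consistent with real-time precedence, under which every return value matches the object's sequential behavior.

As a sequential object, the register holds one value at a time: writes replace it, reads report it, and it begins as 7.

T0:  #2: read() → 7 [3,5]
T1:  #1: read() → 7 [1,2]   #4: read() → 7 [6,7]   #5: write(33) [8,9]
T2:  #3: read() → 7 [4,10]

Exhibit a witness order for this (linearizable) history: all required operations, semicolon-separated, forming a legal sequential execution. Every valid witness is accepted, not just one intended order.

#1; #2; #3; #4; #5

after step 1 (#1 read() → 7): value 7
after step 2 (#2 read() → 7): value 7
after step 3 (#3 read() → 7): value 7
after step 4 (#4 read() → 7): value 7
after step 5 (#5 write(33)): value 33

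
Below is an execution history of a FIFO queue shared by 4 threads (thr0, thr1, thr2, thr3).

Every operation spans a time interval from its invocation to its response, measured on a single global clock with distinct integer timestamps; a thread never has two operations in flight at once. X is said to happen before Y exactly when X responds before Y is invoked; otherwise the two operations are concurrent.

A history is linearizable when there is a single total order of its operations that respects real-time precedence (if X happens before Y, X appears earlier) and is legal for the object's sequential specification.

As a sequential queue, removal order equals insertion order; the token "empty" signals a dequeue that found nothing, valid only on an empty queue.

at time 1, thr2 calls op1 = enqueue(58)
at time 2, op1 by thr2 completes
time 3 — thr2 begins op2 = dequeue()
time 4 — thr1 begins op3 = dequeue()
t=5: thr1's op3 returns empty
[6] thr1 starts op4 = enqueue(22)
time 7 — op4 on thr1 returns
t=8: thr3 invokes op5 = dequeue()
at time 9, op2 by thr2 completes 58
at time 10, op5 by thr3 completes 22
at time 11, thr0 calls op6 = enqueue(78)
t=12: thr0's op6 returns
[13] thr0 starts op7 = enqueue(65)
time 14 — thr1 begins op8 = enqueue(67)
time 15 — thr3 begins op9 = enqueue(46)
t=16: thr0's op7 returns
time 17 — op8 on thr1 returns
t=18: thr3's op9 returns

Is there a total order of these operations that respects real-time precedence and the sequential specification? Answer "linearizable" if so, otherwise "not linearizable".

a witness: op1, op2, op3, op4, op5, op6, op7, op8, op9
step 1: op1 enqueue(58) — queue <58>
step 2: op2 dequeue() → 58 — queue <>
step 3: op3 dequeue() → empty — queue <>
step 4: op4 enqueue(22) — queue <22>
step 5: op5 dequeue() → 22 — queue <>
step 6: op6 enqueue(78) — queue <78>
step 7: op7 enqueue(65) — queue <78,65>
step 8: op8 enqueue(67) — queue <78,65,67>
step 9: op9 enqueue(46) — queue <78,65,67,46>

linearizable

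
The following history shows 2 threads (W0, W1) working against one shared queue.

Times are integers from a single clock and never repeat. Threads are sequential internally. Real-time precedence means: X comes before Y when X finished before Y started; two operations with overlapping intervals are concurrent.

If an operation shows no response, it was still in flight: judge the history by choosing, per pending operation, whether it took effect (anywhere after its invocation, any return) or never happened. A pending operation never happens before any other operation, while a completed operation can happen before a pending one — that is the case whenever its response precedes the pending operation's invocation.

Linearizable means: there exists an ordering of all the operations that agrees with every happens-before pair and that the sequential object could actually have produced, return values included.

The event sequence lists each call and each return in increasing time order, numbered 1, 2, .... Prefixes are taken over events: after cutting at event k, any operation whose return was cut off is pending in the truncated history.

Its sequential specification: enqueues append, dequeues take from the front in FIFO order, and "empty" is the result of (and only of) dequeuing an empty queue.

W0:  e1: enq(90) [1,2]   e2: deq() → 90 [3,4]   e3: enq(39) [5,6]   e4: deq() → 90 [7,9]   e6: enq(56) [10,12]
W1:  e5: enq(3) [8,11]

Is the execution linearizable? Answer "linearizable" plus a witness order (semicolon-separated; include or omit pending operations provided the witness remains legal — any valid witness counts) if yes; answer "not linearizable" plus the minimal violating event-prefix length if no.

not linearizable — minimal violating prefix: 9 events

the violation lands at event 9, e4's response at time 9: events 1..8 linearize, events 1..9 do not
the sole real-time-consistent order of 4 completed operations fails the queue replay
every completion of the 1 pending operation (e5) was checked; none linearizes
take e1, e2, e3, e4 (pending dropped): step 4 already fails, because e4 deq() → 90 cannot occur there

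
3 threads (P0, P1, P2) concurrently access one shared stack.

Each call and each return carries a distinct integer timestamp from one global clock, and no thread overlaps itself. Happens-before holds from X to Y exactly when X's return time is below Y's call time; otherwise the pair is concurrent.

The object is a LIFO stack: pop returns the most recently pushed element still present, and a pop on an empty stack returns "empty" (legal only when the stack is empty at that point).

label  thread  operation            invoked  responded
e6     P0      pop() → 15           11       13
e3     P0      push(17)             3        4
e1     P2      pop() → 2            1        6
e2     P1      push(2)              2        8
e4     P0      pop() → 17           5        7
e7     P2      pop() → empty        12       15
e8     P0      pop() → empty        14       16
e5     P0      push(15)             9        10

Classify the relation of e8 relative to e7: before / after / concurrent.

concurrent

e8 spans [14,16], e7 spans [12,15]
the intervals overlap in both directions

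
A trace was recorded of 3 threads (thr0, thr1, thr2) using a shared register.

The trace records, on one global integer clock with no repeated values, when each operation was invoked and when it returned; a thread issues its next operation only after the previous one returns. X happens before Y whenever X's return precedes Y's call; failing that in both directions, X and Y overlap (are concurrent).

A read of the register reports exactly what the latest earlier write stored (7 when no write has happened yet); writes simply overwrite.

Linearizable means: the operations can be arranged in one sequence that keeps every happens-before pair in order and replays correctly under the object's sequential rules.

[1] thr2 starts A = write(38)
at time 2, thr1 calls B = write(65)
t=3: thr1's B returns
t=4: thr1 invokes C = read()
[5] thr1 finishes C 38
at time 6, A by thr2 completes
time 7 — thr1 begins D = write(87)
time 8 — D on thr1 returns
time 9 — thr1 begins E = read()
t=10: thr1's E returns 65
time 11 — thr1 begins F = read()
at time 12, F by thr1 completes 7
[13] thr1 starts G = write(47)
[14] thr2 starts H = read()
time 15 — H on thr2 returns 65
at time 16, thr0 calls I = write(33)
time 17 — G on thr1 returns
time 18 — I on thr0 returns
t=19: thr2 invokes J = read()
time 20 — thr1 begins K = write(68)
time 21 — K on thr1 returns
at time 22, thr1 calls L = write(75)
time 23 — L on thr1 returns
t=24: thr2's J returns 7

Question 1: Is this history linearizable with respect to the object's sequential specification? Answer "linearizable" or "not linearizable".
not linearizable

through event 9 a valid linearization exists; event 10 (E responding at time 10) ends that
5 completed operations, 3 real-time-consistent orders — every register replay fails
sample order A, B, C, D, E stalls at step 3 — C read() → 38 has no legal effect
sample order B, A, C, D, E stalls at step 5 — E read() → 65 has no legal effect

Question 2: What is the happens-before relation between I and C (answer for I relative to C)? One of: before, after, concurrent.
after

I spans [16,18], C spans [4,5]
resp(C)=5 < inv(I)=16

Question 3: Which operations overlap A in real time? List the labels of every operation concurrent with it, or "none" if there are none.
B, C

overlap test against A [1,6]: concurrent iff the interval meets 1..6
B [2,3]: concurrent
C [4,5]: concurrent
D [7,8]: after
E [9,10]: after
F [11,12]: after
G [13,17]: after
H [14,15]: after
I [16,18]: after
J [19,24]: after
K [20,21]: after
L [22,23]: after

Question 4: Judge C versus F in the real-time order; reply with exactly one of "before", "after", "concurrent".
before

C spans [4,5], F spans [11,12]
resp(C)=5 < inv(F)=11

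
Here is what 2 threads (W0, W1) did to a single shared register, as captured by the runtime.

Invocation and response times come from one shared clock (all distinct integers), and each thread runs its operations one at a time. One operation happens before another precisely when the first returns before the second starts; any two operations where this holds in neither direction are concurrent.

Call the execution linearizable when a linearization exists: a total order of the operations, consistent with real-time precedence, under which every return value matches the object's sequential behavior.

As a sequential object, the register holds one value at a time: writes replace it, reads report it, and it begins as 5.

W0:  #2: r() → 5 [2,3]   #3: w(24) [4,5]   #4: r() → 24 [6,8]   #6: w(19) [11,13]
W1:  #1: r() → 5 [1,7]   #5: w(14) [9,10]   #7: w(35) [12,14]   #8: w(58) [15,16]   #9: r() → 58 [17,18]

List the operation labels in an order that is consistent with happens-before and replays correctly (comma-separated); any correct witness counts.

1. #1 r() → 5, leaving value 5
2. #2 r() → 5, leaving value 5
3. #3 w(24), leaving value 24
4. #4 r() → 24, leaving value 24
5. #5 w(14), leaving value 14
6. #6 w(19), leaving value 19
7. #7 w(35), leaving value 35
8. #8 w(58), leaving value 58
9. #9 r() → 58, leaving value 58

#1, #2, #3, #4, #5, #6, #7, #8, #9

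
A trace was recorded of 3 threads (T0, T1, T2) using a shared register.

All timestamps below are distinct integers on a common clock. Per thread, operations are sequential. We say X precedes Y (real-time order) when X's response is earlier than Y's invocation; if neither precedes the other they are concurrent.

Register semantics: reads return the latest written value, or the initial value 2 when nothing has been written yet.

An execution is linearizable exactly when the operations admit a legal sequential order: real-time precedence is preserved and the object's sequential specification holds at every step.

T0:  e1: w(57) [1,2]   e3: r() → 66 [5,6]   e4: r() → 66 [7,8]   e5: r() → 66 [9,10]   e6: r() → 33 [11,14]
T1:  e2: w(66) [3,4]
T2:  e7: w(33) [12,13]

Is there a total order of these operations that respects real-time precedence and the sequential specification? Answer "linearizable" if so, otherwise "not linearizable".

witness order: e1, e2, e3, e4, e5, e7, e6
step 1: e1 w(57) — value 57
step 2: e2 w(66) — value 66
step 3: e3 r() → 66 — value 66
step 4: e4 r() → 66 — value 66
step 5: e5 r() → 66 — value 66
step 6: e7 w(33) — value 33
step 7: e6 r() → 33 — value 33

linearizable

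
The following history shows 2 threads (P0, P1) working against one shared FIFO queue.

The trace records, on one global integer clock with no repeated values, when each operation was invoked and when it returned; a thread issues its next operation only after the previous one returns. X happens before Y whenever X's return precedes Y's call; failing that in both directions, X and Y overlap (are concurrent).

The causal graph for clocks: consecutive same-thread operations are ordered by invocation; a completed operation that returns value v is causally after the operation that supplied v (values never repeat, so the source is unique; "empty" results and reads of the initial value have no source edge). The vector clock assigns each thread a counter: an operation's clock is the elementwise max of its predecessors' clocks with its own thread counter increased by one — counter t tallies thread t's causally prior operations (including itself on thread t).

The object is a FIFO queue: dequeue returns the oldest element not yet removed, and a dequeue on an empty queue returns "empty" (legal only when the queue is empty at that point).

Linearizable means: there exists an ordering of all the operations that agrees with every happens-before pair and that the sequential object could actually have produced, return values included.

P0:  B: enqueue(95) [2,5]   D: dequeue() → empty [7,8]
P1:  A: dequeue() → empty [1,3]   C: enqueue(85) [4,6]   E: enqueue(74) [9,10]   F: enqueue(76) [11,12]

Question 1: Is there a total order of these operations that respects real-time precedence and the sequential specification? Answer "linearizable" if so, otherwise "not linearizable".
through event 7 a valid linearization exists; event 8 (D responding at time 8) ends that
every one of the 3 real-time-consistent orders over 4 completed FIFO queue ops fails the sequential spec
for example A, B, C, D fails at step 4: D dequeue() → empty is not legal there
for example A, C, B, D fails at step 4: D dequeue() → empty is not legal there

not linearizable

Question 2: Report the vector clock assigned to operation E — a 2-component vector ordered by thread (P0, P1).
Answer: (0, 3)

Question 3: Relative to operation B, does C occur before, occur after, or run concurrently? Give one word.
Answer: concurrent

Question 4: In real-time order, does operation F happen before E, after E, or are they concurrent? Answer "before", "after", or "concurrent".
Answer: after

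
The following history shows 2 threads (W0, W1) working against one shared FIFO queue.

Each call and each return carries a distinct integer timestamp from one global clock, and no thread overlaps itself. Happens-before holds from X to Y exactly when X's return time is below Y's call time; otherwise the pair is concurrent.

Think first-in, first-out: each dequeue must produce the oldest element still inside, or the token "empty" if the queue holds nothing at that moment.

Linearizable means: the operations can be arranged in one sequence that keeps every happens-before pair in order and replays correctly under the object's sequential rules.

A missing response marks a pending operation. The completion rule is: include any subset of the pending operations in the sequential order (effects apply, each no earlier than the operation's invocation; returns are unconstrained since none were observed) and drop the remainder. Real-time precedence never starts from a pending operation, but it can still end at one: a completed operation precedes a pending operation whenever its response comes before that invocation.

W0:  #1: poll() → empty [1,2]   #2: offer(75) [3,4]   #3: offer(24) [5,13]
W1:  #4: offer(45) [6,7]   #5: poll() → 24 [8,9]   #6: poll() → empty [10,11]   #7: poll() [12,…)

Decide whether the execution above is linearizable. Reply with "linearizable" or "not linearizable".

through event 8 a valid linearization exists; event 9 (#5 responding at time 9) ends that
exhaustive check: the 4 completed FIFO queue ops admit one real-time order; illegal
no escape via the 1 pending operation (#3): every completion choice fails
one such order, #1, #2, #4, #5 (pending dropped), breaks at step 4 where #5 poll() → 24 is illegal

not linearizable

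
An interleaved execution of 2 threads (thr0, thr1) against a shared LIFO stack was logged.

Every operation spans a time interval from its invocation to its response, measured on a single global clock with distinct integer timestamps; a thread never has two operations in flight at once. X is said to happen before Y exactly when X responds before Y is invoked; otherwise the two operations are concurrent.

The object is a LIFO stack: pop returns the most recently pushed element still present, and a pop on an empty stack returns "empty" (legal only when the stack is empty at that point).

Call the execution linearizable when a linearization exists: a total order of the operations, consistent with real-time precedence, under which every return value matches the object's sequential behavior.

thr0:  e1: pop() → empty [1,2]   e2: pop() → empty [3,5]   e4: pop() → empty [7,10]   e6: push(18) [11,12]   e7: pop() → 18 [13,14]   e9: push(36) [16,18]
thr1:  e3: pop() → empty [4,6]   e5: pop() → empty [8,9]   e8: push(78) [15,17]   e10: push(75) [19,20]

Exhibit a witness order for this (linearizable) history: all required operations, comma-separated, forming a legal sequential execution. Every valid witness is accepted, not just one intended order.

step 1: e1 pop() → empty — stack <>
step 2: e2 pop() → empty — stack <>
step 3: e3 pop() → empty — stack <>
step 4: e4 pop() → empty — stack <>
step 5: e5 pop() → empty — stack <>
step 6: e6 push(18) — stack <18>
step 7: e7 pop() → 18 — stack <>
step 8: e8 push(78) — stack <78>
step 9: e9 push(36) — stack <78,36>
step 10: e10 push(75) — stack <78,36,75>

e1, e2, e3, e4, e5, e6, e7, e8, e9, e10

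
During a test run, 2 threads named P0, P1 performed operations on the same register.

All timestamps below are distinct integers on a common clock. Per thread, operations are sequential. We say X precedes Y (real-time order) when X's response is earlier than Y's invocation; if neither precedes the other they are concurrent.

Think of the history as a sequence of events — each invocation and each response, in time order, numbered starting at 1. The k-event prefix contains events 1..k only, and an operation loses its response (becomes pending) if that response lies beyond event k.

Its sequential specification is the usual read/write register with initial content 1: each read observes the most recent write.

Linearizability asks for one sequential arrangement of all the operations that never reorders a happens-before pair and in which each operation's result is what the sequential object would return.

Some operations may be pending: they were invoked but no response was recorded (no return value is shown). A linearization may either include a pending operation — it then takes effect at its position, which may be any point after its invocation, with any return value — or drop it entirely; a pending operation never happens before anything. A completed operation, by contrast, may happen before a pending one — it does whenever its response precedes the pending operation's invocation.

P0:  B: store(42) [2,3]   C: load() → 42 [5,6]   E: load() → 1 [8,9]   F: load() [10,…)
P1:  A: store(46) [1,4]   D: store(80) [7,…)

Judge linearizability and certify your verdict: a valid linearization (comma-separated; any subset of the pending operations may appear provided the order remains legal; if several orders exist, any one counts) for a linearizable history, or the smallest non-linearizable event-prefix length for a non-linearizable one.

prefix check: 1..8 passes, 1..9 fails once E's time-9 response joins
the 4 completed operations admit 2 real-time orders; each fails the register replay
no completion choice of the 1 pending operation (D) rescues it — every subset was tried
sample order A, B, C, E (pending dropped) stalls at step 4 — E load() → 1 has no legal effect
sample order B, A, C, E (pending dropped) stalls at step 3 — C load() → 42 has no legal effect

not linearizable — minimal violating prefix: 9 events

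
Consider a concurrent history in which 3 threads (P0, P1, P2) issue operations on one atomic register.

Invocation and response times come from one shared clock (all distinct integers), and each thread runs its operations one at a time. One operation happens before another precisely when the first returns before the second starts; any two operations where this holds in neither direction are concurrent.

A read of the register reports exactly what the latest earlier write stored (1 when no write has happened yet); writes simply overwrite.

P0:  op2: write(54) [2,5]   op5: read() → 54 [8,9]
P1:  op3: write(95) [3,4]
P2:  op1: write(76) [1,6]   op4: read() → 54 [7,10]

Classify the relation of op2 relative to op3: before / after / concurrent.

concurrent

op2 spans [2,5], op3 spans [3,4]
the intervals overlap in both directions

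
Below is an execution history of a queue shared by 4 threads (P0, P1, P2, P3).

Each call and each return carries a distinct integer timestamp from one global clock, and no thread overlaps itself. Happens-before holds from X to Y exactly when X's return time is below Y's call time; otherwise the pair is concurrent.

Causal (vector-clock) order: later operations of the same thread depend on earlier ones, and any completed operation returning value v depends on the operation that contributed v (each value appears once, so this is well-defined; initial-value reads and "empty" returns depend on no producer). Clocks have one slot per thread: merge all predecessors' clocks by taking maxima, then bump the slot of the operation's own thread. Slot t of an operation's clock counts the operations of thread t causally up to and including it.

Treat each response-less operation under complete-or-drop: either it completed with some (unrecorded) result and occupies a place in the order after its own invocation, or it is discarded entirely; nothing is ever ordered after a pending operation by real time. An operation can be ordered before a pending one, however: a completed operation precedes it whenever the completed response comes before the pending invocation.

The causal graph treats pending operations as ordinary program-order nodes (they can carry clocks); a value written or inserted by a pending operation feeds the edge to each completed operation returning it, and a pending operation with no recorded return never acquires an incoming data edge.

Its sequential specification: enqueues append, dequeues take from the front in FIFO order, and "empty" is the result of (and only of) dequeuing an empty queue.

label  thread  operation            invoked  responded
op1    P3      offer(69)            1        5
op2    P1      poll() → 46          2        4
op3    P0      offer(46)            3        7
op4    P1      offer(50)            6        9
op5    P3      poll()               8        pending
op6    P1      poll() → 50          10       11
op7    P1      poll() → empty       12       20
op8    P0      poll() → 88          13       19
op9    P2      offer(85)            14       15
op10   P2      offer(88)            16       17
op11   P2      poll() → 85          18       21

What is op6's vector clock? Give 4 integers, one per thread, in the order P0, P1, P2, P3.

(1, 3, 0, 0)

root op op1, invoked 1: fresh clock plus P3's own tick → (0, 0, 0, 1)
root op op9, invoked 14: fresh clock plus P2's own tick → (0, 0, 1, 0)
root op op3, invoked 3: fresh clock plus P0's own tick → (1, 0, 0, 0)
from VC(op1)=(0, 0, 0, 1), op5 (invoked 8) maxes components and bumps P3 → (0, 0, 0, 2)
from VC(op9)=(0, 0, 1, 0), op10 (invoked 16) maxes components and bumps P2 → (0, 0, 2, 0)
from VC(op3)=(1, 0, 0, 0), op2 (invoked 2) maxes components and bumps P1 → (1, 1, 0, 0)
from VC(op9)=(0, 0, 1, 0), VC(op10)=(0, 0, 2, 0), op11 (invoked 18) maxes components and bumps P2 → (0, 0, 3, 0)
from VC(op2)=(1, 1, 0, 0), op4 (invoked 6) maxes components and bumps P1 → (1, 2, 0, 0)
from VC(op4)=(1, 2, 0, 0), op6 (invoked 10) maxes components and bumps P1 → (1, 3, 0, 0)
from VC(op3)=(1, 0, 0, 0), VC(op10)=(0, 0, 2, 0), op8 (invoked 13) maxes components and bumps P0 → (2, 0, 2, 0)
from VC(op6)=(1, 3, 0, 0), op7 (invoked 12) maxes components and bumps P1 → (1, 4, 0, 0)
target: VC(op6) = (1, 3, 0, 0)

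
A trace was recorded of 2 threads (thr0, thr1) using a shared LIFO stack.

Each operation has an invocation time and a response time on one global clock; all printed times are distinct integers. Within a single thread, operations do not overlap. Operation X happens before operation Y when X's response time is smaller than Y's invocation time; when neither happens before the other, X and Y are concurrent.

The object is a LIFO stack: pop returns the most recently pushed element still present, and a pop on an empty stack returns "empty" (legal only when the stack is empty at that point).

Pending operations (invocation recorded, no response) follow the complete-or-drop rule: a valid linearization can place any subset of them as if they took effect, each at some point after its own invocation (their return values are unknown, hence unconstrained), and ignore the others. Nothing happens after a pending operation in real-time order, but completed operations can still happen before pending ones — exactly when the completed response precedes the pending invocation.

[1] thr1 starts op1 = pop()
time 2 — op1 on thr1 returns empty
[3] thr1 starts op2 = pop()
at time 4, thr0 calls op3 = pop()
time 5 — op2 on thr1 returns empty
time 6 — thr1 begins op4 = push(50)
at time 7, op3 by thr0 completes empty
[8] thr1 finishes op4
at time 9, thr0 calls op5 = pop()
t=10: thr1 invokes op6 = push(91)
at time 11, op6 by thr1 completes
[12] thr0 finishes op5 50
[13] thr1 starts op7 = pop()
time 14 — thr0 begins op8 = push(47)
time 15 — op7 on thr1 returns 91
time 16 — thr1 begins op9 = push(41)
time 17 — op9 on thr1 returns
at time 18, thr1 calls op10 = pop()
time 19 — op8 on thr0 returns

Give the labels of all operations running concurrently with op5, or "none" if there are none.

op6

overlap test against op5 [9,12]: concurrent iff the interval meets 9..12
op1 [1,2]: before
op2 [3,5]: before
op3 [4,7]: before
op4 [6,8]: before
op6 [10,11]: concurrent
op7 [13,15]: after
op8 [14,19]: after
op9 [16,17]: after
op10 [18,…): after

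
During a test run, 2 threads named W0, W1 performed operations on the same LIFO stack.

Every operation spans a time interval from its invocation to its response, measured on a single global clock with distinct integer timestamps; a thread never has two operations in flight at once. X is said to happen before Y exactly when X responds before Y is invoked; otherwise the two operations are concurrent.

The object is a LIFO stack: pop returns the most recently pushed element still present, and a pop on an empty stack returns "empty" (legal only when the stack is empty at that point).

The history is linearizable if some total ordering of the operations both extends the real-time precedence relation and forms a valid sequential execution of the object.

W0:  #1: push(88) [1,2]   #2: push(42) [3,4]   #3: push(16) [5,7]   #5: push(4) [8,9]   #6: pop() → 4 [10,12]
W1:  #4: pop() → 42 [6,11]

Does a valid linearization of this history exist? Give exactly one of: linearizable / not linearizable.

one valid linearization: #1, #2, #4, #3, #5, #6
step 1: #1 push(88) — stack <88>
step 2: #2 push(42) — stack <88,42>
step 3: #4 pop() → 42 — stack <88>
step 4: #3 push(16) — stack <88,16>
step 5: #5 push(4) — stack <88,16,4>
step 6: #6 pop() → 4 — stack <88,16>

linearizable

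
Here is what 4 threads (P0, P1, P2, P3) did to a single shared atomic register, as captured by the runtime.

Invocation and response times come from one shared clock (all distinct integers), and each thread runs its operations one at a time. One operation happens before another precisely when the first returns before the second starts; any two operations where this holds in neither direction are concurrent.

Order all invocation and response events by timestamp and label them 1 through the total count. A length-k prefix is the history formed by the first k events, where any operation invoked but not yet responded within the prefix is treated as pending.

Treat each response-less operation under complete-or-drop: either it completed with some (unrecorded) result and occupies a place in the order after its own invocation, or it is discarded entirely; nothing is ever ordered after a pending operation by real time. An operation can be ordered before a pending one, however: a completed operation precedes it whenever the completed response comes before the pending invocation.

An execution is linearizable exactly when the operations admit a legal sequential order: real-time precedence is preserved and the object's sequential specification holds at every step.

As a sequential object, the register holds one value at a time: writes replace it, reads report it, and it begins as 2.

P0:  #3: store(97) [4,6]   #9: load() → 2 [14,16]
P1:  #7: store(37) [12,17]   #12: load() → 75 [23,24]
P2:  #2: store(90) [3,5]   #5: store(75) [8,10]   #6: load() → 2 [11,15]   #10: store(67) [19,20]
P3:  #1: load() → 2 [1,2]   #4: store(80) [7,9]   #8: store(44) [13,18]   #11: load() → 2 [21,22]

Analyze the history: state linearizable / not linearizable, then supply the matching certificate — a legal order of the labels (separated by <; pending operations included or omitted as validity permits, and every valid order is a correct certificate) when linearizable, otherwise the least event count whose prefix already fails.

events 1..14 are fine; event 15 — the response of #6 at time 15 — makes the prefix non-linearizable
4 orders of the 6 completed atomic register ops respect real time; none is legal
completion choices over the 3 pending operations (#7, #8, #9) were checked; none helps
e.g. #1, #2, #3, #4, #5, #6 (pending dropped): illegal at step 6, since #6 load() → 2 cannot apply there
e.g. #1, #2, #3, #5, #4, #6 (pending dropped): illegal at step 6, since #6 load() → 2 cannot apply there

not linearizable — minimal violating prefix: 15 events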